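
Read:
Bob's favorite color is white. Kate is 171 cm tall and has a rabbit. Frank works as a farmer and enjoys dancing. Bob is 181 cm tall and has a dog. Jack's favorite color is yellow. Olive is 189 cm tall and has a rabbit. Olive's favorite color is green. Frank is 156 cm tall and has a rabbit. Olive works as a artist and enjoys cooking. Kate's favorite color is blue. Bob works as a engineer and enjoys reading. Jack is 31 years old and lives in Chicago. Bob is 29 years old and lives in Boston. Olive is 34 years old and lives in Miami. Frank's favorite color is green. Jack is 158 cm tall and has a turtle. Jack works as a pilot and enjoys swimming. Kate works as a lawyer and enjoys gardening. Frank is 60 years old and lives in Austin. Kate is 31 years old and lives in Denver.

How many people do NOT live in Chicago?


Not in Chicago: 4

4


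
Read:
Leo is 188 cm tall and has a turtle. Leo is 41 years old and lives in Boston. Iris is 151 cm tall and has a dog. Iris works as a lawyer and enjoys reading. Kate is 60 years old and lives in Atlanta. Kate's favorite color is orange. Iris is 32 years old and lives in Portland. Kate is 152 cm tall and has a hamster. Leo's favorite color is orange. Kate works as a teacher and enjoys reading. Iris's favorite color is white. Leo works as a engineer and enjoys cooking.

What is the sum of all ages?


41+60+32 = 133

133


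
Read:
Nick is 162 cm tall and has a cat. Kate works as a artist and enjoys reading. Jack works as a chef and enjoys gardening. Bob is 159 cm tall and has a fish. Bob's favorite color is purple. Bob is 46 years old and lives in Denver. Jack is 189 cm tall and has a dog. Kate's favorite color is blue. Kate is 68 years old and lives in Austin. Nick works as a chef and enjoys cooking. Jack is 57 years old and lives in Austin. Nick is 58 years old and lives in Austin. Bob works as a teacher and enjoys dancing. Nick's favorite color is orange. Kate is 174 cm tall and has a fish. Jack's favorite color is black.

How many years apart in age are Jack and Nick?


57 vs 58, diff = 1

1


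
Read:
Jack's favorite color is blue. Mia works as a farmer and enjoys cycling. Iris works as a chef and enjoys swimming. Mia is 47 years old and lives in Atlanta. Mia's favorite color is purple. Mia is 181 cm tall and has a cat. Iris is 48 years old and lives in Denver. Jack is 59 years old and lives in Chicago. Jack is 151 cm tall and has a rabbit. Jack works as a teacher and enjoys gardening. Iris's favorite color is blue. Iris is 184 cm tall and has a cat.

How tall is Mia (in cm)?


Mia is 181 cm tall

181


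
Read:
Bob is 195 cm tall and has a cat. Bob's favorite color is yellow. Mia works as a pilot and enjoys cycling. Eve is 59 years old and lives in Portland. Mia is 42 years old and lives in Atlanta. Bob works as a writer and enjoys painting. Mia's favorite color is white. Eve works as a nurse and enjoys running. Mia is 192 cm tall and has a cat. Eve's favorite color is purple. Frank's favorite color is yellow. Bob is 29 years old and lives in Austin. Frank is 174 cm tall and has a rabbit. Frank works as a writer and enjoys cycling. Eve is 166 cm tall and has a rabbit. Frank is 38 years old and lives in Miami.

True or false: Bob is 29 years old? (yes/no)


Bob is actually 29. yes

yes


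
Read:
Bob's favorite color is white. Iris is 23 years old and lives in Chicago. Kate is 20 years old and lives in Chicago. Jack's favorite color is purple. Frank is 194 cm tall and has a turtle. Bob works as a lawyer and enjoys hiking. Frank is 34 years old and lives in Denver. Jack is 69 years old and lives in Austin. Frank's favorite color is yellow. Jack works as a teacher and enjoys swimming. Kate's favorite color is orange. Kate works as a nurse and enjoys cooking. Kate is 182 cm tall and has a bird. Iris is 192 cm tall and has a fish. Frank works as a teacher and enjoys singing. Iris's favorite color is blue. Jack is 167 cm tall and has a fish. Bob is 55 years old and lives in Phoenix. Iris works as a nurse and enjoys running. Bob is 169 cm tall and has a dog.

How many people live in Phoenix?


Count in Phoenix: 1

1


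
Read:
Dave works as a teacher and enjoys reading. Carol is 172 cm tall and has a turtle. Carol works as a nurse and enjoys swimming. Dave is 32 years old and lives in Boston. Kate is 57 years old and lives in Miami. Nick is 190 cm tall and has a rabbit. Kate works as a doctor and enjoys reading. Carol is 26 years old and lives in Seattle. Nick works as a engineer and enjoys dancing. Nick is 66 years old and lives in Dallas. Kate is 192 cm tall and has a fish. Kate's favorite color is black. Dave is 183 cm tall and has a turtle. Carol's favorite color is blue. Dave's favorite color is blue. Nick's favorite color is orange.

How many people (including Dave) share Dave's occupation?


Dave is a teacher. Count = 1

1


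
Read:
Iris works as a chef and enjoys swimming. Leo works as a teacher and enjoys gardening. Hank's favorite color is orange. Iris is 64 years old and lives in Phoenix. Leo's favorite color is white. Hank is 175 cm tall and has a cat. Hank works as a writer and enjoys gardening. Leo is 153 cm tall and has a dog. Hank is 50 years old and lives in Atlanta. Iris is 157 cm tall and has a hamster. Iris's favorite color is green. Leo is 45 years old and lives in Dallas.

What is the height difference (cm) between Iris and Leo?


|157 - 153| = 4

4


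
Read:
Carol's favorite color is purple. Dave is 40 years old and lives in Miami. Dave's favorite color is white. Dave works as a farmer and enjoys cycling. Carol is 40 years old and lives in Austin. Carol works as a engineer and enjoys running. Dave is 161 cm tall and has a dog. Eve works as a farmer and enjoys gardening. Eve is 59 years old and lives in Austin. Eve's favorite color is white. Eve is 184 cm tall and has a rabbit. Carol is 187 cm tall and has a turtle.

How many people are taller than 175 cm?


Taller than 175: 2

2


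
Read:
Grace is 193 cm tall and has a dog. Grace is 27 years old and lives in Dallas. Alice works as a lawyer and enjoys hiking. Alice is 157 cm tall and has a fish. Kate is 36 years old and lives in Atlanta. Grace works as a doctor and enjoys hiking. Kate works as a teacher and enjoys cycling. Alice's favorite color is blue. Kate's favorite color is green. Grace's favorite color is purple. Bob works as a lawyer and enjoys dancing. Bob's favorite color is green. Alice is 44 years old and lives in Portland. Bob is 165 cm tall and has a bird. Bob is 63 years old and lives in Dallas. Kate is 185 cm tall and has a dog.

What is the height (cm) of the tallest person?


Tallest: Grace at 193 cm

193


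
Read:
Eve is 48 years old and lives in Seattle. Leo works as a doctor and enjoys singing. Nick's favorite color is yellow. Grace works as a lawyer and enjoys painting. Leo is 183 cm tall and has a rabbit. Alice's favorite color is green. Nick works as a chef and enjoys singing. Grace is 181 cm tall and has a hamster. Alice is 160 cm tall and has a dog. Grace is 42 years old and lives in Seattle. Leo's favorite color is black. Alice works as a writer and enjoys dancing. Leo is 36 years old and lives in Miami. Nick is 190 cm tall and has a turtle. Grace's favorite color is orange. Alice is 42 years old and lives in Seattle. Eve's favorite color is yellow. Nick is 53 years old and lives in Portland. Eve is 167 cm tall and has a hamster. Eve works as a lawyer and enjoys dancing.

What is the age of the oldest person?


Oldest: Nick at 53

53


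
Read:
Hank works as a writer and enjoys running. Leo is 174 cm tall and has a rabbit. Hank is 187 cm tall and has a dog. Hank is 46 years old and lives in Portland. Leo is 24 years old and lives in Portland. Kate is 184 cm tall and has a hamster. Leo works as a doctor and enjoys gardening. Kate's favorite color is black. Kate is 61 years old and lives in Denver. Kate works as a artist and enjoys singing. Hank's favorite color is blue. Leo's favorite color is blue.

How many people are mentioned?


People: Hank, Leo, Kate. Count = 3

3


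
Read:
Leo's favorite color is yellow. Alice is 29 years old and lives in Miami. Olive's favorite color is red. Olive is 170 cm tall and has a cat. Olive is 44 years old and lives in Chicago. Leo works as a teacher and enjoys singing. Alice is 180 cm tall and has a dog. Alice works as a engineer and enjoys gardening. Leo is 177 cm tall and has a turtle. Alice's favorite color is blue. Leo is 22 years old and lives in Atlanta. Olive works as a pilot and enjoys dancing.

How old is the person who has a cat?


Person with cat is Olive, age 44

44


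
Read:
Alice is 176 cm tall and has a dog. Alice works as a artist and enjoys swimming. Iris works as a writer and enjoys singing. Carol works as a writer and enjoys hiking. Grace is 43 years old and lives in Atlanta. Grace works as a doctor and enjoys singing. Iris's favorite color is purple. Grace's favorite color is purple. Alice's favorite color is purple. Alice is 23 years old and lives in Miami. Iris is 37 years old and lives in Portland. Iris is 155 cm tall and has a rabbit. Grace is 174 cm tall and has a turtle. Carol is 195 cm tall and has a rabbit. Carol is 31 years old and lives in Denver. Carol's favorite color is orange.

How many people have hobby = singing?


Count: 2

2


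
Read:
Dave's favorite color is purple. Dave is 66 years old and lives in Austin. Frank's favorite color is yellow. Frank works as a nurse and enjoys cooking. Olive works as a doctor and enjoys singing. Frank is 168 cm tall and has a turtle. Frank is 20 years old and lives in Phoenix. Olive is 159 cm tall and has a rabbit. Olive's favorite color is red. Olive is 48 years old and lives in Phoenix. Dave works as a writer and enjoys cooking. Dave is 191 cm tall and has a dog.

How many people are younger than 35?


Filter: 1

1


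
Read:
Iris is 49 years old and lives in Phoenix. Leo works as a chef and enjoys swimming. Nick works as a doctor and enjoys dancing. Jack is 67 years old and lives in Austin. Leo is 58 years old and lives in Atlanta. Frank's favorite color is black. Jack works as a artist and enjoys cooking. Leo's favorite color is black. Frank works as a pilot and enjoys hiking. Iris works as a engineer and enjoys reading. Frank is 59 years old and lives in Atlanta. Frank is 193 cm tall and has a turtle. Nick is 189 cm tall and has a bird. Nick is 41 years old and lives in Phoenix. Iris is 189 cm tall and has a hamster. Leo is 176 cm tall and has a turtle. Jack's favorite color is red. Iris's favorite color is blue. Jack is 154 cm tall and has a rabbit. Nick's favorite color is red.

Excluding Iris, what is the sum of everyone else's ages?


Sum (excluding Iris): 225

225


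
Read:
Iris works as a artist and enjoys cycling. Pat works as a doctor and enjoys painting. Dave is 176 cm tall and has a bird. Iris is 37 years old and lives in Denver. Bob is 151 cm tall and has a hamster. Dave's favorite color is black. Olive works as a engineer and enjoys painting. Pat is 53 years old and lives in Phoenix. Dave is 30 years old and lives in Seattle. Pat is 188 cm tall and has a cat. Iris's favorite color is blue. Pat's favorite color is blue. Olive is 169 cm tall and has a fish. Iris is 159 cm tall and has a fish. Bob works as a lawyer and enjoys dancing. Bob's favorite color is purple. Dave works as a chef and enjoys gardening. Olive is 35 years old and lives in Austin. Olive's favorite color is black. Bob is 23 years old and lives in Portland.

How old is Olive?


Olive is 35 years old

35


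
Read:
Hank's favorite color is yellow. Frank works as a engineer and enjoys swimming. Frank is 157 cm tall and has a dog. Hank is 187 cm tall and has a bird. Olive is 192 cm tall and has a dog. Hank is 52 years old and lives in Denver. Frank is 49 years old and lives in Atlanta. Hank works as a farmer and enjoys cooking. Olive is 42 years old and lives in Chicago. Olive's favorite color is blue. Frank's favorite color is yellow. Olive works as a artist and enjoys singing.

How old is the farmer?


The farmer is Hank, age 52

52


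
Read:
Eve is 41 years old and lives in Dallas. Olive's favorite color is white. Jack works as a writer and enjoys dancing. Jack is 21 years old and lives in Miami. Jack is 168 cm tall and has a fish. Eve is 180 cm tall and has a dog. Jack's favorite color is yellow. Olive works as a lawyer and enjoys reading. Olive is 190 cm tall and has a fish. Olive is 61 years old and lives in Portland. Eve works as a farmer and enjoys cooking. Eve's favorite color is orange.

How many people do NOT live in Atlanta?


Not in Atlanta: 3

3


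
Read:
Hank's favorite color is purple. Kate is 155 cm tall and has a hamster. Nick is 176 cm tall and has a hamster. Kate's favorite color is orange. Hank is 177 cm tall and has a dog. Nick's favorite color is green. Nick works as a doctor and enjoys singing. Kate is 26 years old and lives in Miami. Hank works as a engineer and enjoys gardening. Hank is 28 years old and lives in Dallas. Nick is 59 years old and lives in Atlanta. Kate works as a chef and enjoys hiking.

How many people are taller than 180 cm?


Taller than 180: 0

0


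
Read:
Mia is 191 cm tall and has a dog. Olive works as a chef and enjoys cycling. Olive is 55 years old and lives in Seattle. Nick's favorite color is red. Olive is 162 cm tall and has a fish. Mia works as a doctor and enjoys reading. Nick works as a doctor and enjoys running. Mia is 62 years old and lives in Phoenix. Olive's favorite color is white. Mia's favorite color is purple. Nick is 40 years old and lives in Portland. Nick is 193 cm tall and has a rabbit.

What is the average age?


Sum=157, n=3, avg=52.33

52.33


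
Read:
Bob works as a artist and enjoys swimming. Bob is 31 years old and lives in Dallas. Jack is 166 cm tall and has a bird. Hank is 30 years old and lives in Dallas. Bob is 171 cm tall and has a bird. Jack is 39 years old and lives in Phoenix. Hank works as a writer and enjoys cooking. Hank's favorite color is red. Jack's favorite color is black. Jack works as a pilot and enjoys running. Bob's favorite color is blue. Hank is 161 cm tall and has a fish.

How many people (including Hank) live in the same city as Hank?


Hank lives in Dallas. Count = 2

2


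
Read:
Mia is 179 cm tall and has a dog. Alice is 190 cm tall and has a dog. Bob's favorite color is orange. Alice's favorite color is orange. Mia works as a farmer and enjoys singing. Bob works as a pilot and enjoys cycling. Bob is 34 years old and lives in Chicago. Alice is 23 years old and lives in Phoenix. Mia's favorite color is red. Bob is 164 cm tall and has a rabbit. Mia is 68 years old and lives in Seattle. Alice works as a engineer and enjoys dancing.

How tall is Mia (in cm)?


Mia is 179 cm tall

179


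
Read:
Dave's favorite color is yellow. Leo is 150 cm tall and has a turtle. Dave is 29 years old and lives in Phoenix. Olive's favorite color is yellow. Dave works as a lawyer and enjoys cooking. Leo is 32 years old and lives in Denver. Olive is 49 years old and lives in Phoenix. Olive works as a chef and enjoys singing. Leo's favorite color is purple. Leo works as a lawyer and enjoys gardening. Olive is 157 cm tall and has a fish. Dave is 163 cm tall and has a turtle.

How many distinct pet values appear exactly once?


Unique pet values: 1

1


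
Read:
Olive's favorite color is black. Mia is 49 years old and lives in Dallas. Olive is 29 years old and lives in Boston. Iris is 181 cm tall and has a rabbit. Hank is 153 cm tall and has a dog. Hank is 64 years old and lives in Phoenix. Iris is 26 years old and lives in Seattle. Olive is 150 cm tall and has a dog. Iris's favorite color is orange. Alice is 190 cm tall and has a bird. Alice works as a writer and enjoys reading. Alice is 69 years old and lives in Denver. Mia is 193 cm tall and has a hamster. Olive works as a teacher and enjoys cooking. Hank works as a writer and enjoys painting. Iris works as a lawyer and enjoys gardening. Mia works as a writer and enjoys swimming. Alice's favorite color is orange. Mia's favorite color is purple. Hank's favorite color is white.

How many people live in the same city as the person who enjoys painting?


Person with hobby painting is Hank, city Phoenix. Count = 1

1


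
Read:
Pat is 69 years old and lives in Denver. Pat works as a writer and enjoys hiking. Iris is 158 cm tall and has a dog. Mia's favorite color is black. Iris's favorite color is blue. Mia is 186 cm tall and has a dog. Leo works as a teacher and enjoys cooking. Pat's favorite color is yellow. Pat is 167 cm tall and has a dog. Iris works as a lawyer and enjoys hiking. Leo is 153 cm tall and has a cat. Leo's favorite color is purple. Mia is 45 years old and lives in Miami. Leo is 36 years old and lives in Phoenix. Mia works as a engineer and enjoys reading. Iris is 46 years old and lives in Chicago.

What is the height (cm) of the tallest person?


Tallest: Mia at 186 cm

186


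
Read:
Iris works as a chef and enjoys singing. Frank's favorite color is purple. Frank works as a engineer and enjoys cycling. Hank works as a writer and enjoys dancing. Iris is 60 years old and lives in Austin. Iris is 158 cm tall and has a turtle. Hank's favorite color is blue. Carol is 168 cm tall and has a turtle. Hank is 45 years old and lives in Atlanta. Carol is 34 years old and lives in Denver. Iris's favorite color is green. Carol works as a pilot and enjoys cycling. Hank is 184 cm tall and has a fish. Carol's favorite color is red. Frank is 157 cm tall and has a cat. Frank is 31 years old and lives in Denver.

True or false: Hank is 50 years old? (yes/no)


Hank is actually 45. no

no


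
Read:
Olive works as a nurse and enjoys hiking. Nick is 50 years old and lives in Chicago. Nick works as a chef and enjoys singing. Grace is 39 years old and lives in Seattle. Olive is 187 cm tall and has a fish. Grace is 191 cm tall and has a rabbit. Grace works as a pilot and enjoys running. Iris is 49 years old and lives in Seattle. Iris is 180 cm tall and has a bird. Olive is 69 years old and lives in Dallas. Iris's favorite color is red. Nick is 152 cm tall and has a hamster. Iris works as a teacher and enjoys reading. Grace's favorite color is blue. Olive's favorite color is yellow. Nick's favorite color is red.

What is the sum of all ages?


50+39+49+69 = 207

207


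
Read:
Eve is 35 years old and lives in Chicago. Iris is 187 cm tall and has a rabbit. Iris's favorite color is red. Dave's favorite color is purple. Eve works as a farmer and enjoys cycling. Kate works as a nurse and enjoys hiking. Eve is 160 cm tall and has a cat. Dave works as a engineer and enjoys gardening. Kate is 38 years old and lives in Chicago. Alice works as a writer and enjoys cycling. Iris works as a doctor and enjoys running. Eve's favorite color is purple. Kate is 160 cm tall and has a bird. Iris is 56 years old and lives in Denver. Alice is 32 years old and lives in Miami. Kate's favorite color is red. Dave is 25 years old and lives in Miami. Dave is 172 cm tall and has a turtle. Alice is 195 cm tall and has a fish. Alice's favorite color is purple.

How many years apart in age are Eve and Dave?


35 vs 25, diff = 10

10


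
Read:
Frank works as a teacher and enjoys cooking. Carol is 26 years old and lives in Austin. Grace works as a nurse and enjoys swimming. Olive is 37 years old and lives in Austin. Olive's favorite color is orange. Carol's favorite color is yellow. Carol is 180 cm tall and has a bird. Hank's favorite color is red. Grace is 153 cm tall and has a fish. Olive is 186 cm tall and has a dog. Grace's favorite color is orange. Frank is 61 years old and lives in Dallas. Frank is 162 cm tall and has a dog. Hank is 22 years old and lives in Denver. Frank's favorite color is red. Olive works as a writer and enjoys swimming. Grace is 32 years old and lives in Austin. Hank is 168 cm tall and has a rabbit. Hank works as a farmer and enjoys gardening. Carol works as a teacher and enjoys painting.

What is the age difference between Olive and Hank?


|37 - 22| = 15

15


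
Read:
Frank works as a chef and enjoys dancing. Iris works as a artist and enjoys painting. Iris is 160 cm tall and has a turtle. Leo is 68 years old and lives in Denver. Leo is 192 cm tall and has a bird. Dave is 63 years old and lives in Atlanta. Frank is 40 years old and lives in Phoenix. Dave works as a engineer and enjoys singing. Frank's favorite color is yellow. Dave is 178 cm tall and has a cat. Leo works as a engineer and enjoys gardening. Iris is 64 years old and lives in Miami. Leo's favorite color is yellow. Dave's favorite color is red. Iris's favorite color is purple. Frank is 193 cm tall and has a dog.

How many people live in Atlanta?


Count in Atlanta: 1

1


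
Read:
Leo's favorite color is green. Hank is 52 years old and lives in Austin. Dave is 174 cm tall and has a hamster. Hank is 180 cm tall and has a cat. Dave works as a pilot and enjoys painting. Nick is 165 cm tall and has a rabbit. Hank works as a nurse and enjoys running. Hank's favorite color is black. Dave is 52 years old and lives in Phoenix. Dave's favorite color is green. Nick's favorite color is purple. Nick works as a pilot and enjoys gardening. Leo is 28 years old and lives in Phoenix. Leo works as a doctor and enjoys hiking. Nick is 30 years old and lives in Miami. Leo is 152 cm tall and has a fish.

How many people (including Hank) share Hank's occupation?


Hank is a nurse. Count = 1

1


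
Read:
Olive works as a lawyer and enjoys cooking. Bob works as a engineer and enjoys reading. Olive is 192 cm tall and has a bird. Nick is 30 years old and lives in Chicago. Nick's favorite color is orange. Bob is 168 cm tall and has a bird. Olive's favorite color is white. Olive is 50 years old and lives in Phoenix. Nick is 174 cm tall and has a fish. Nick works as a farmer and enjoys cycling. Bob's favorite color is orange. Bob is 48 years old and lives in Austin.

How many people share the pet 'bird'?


Count: 2

2


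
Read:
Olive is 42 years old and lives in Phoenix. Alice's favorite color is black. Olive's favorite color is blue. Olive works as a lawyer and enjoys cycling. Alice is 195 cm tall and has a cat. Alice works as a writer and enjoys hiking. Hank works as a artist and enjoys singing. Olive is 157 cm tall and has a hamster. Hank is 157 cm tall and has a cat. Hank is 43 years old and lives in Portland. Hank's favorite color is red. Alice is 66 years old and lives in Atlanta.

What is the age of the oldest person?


Oldest: Alice at 66

66


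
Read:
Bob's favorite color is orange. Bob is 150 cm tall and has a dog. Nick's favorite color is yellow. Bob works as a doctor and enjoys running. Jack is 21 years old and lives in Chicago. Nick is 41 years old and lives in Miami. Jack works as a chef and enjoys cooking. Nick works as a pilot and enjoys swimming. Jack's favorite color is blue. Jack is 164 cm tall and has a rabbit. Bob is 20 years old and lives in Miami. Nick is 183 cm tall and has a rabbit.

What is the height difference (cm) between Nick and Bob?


|183 - 150| = 33

33


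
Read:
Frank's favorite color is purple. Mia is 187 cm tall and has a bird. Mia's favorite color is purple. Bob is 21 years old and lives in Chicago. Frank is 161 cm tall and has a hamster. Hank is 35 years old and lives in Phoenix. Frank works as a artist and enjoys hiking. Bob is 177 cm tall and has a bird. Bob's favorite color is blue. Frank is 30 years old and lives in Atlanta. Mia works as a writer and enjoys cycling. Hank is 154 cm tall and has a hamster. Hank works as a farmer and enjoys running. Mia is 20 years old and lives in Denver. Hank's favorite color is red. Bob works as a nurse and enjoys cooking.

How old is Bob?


Bob is 21 years old

21


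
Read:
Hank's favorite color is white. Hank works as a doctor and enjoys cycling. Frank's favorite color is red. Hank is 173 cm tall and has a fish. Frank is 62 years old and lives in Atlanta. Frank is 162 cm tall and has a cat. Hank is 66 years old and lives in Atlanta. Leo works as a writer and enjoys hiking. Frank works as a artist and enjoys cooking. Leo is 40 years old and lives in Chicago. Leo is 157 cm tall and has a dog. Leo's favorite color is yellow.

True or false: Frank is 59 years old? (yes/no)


Frank is actually 62. no

no


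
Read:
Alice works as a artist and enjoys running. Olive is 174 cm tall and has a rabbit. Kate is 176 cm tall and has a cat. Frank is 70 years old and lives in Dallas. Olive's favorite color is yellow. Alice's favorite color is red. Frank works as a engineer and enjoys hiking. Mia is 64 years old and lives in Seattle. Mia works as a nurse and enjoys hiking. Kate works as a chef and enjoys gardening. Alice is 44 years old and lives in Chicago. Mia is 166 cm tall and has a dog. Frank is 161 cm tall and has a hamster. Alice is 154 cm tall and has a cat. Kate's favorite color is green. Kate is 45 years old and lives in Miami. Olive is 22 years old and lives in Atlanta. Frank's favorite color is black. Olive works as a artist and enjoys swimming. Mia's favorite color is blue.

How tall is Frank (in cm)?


Frank is 161 cm tall

161


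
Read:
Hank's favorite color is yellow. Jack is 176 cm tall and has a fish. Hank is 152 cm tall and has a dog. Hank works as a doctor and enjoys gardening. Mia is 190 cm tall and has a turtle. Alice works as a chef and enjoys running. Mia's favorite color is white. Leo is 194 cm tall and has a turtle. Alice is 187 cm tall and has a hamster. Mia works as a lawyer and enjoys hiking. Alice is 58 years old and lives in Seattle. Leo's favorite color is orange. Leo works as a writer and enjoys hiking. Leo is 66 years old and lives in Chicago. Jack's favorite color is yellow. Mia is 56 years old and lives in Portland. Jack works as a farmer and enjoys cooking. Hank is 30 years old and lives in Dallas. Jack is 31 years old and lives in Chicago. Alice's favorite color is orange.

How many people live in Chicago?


Count in Chicago: 2

2


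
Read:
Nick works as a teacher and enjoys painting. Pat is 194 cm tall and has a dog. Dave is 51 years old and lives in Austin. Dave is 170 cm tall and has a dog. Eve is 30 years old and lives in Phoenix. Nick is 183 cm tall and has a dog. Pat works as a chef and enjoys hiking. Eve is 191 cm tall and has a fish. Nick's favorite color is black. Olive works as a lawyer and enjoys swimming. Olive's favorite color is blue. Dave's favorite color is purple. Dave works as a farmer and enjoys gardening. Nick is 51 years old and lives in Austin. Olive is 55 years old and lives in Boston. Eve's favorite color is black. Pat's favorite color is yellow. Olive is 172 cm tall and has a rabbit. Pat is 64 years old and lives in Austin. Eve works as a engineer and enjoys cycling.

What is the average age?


Sum=251, n=5, avg=50.2

50.2


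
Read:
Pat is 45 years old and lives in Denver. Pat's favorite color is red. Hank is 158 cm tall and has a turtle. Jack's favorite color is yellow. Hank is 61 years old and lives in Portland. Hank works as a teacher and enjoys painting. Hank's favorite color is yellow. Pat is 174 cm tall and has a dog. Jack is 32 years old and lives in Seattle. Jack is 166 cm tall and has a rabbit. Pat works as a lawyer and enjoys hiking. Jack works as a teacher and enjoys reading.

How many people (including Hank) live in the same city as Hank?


Hank lives in Portland. Count = 1

1


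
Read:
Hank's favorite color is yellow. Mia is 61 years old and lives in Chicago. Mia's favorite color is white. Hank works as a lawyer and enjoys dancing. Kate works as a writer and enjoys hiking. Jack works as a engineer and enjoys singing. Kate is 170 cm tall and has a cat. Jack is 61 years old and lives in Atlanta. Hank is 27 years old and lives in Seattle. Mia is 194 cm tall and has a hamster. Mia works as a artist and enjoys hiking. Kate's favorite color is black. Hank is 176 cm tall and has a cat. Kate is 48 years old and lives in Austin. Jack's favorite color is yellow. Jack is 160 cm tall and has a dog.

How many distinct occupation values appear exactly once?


Unique occupation values: 4

4


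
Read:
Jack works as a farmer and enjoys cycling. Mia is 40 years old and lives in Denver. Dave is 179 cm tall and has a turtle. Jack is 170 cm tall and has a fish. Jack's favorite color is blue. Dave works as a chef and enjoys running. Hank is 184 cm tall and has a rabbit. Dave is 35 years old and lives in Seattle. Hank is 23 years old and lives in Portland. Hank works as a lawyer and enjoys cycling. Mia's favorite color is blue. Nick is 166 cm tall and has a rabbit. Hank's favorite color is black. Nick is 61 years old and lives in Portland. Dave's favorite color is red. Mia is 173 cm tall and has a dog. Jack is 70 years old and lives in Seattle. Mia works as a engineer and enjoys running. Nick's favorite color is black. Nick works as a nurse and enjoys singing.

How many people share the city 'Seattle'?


Count: 2

2


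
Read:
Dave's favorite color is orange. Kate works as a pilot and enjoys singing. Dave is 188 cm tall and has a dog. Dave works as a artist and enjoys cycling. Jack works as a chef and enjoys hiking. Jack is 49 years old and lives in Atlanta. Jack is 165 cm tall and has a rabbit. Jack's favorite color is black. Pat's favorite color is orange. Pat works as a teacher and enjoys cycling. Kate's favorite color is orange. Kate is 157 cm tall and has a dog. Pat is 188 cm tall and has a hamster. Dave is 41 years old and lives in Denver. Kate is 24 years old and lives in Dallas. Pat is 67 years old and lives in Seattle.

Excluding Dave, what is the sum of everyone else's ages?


Sum (excluding Dave): 140

140


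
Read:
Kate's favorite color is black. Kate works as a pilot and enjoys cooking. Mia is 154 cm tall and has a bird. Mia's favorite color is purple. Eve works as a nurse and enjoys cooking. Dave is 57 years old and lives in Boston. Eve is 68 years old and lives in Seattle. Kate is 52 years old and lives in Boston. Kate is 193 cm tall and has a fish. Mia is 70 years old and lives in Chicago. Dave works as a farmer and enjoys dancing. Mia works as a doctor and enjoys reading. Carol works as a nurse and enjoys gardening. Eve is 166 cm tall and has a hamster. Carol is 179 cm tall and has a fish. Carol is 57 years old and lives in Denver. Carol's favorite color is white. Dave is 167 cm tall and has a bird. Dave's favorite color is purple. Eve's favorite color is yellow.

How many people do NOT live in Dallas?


Not in Dallas: 5

5


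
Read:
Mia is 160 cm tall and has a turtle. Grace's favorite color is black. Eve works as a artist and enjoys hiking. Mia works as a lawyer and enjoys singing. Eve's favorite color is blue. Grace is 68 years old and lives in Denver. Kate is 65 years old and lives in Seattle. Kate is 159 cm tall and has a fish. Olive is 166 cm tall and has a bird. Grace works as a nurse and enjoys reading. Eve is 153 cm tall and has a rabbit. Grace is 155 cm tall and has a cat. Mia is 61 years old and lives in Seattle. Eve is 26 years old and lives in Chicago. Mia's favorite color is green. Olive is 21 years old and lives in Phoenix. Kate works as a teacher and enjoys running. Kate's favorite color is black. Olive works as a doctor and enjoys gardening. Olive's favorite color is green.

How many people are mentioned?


People: Eve, Grace, Mia, Olive, Kate. Count = 5

5


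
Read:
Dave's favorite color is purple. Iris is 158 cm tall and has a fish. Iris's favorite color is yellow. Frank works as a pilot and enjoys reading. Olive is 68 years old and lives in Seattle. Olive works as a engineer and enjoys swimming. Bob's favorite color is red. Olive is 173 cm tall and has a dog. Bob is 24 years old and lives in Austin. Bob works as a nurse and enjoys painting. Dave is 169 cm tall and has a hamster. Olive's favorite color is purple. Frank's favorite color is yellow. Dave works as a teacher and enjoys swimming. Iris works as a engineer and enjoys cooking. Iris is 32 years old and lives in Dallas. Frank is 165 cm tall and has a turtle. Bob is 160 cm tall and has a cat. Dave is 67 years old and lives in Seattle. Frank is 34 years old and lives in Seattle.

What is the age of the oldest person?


Oldest: Olive at 68

68


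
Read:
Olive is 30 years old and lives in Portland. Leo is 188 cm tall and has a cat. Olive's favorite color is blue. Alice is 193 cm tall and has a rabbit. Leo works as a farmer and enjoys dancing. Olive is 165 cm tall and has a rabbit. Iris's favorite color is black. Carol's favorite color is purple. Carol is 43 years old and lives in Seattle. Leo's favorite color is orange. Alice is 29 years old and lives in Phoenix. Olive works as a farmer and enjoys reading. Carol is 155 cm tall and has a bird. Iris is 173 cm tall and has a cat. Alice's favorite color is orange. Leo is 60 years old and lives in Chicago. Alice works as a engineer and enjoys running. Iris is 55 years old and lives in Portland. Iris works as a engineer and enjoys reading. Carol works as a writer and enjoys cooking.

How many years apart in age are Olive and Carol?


30 vs 43, diff = 13

13


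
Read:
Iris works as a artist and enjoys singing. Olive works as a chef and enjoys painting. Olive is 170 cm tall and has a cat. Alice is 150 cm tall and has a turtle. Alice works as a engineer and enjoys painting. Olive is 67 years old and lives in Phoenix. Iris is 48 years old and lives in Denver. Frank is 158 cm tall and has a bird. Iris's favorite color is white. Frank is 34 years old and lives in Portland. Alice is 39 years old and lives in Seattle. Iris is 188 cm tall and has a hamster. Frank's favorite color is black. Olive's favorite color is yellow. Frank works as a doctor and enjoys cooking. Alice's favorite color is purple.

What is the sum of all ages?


39+67+48+34 = 188

188


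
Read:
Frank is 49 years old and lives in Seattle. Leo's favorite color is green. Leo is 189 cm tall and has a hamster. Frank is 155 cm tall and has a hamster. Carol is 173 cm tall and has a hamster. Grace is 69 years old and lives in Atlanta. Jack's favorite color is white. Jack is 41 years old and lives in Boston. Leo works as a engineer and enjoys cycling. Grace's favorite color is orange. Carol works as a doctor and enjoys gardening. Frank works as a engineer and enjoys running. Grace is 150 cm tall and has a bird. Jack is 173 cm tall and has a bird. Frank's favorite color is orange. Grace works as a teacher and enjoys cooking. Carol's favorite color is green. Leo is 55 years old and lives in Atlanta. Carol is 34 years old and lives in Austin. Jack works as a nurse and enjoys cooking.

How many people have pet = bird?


Count: 2

2


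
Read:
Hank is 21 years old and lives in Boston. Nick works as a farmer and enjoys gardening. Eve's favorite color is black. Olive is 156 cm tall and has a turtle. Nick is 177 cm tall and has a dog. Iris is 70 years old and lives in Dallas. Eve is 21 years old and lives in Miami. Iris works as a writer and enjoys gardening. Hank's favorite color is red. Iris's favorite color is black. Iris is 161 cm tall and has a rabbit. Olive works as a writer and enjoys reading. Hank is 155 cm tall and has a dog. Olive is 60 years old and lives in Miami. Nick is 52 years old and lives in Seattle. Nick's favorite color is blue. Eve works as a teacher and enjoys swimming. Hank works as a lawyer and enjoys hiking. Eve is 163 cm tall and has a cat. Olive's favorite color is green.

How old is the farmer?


The farmer is Nick, age 52

52


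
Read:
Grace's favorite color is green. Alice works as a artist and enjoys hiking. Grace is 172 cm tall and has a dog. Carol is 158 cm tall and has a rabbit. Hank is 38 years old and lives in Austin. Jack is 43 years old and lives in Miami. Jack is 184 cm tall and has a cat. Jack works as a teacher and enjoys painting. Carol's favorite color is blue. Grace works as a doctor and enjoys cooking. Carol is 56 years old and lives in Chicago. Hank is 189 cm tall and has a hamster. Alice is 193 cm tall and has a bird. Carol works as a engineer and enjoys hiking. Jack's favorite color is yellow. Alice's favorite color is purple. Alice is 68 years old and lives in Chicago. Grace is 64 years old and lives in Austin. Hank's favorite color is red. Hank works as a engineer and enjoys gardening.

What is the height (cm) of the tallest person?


Tallest: Alice at 193 cm

193


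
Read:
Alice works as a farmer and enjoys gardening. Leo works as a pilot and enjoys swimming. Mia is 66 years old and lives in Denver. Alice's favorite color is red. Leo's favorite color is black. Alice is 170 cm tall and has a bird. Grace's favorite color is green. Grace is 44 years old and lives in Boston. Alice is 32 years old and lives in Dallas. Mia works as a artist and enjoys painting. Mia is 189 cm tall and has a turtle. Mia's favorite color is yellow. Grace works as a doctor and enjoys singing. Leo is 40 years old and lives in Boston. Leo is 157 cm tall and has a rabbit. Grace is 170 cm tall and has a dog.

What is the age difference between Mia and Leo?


|66 - 40| = 26

26


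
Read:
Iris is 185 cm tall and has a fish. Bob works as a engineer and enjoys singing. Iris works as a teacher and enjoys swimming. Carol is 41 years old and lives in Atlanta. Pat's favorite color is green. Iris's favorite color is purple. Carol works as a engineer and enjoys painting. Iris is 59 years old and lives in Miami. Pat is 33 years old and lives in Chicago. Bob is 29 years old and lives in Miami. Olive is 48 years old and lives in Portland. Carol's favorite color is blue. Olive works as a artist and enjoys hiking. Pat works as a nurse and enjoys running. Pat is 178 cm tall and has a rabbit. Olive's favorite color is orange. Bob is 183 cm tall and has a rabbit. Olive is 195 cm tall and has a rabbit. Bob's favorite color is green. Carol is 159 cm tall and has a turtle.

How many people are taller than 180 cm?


Taller than 180: 3

3


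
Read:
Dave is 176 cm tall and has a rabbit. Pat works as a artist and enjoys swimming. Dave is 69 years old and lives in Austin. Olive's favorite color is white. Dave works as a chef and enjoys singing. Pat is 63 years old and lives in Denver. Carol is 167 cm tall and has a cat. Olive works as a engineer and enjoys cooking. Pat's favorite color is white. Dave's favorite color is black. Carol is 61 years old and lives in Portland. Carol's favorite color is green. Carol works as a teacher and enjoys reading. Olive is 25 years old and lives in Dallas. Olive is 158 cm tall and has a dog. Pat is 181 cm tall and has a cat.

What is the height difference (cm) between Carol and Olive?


|167 - 158| = 9

9


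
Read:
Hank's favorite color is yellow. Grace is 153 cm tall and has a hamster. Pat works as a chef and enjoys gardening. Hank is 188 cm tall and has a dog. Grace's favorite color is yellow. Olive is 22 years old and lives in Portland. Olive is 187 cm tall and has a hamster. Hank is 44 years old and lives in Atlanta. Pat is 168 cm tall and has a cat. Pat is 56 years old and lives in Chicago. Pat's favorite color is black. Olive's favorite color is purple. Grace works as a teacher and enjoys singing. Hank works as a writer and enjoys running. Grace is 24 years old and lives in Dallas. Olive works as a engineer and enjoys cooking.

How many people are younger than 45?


Filter: 3

3


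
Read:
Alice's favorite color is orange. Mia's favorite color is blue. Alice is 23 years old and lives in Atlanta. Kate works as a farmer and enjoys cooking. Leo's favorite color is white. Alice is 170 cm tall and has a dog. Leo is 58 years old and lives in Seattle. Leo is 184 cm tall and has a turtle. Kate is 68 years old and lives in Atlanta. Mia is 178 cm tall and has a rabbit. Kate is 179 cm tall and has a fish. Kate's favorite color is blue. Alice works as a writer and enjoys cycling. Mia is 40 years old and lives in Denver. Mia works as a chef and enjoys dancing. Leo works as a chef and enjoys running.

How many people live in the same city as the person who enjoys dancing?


Person with hobby dancing is Mia, city Denver. Count = 1

1


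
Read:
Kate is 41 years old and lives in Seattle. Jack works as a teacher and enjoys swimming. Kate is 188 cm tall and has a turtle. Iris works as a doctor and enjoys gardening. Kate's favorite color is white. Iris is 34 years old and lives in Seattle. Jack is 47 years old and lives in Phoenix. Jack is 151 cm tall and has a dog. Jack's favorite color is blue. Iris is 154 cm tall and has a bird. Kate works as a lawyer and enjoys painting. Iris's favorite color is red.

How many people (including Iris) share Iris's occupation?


Iris is a doctor. Count = 1

1
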